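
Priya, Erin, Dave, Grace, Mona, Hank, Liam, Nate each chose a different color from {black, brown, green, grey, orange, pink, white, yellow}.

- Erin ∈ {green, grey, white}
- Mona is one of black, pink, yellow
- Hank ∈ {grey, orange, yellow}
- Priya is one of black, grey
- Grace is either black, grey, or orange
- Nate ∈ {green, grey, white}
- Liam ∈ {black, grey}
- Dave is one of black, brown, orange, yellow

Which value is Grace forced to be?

orange

Among the 8 variables, brown fits only Dave (and all 8 values in {black, brown, green, grey, orange, pink, white, yellow} must be used), so Dave = brown.
Among the 7 still-open variables, pink fits only Mona (and all 7 values in {black, green, grey, orange, pink, white, yellow} must be used), so Mona = pink.
Among the 6 still-open variables, yellow fits only Hank (and all 6 values in {black, green, grey, orange, white, yellow} must be used), so Hank = yellow.
Among the 5 still-open variables, orange fits only Grace (and all 5 values in {black, green, grey, orange, white} must be used), so Grace = orange.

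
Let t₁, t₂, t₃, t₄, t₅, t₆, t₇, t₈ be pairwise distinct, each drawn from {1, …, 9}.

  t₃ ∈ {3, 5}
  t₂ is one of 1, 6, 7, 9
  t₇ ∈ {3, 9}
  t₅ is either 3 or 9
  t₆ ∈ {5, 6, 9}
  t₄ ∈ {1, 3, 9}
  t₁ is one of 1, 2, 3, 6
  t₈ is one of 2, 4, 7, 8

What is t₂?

7

The 2 variables t₅ and t₇ are confined to {3, 9}, which locks those values in; drop them from t₁, t₂, t₃, t₄, t₆.
t₃ has just one choice, so t₃ = 5. So t₆ can't be 5.
t₄ must be 1 (only option left). Remove 1 from t₁, t₂.
t₆ has just one choice, so t₆ = 6. So t₁, t₂ can't be 6.
So t₂ = 7.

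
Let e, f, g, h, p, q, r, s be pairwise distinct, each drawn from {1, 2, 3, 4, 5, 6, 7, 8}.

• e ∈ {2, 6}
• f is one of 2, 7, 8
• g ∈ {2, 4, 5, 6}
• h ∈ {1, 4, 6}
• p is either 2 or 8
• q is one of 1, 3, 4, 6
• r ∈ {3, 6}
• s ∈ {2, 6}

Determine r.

3

The 8 variables draw from only 8 values {1, 2, 3, 4, 5, 6, 7, 8}, so each is used; only g can be 5, hence g = 5.
The 7 still-open variables together cover exactly {1, 2, 3, 4, 6, 7, 8} — 7 values for 7 variables — and 7 appears only in f's list, so f = 7.
The 6 still-open variables draw from only 6 values {1, 2, 3, 4, 6, 8}, so each is used; only p can be 8, hence p = 8.
e and s share exactly the 2 values {2, 6}; by pigeonhole those values go to them, so strike 2, 6 from h, q, r.
So r = 3.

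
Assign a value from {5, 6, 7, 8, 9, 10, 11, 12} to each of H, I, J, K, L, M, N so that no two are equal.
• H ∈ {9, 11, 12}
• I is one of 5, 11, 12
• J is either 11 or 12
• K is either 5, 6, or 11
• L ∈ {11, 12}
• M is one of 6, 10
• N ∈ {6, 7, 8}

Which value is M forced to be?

J and L share exactly the 2 values {11, 12}; by pigeonhole those values go to them, so strike 11, 12 from H, I, K.
H must be 9 (only option left).
I's domain is down to {5}, so I = 5. Remove 5 from K.
K must be 6 (only option left). So M, N can't be 6.
So M = 10.

10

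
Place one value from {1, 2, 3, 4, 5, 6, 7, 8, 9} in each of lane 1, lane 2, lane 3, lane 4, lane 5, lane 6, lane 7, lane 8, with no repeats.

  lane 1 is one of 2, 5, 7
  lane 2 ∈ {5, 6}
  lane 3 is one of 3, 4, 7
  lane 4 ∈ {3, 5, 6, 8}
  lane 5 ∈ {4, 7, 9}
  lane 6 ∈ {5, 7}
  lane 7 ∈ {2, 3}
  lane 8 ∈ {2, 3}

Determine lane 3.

The 8 variables draw from only 8 values {2, 3, 4, 5, 6, 7, 8, 9}, so each is used; only lane 4 can be 8, hence lane 4 = 8.
The 7 still-open variables together cover exactly {2, 3, 4, 5, 6, 7, 9} — 7 values for 7 variables — and 6 appears only in lane 2's list, so lane 2 = 6.
The 6 still-open variables together cover exactly {2, 3, 4, 5, 7, 9} — 6 values for 6 variables — and 9 appears only in lane 5's list, so lane 5 = 9.
The 5 still-open variables draw from only 5 values {2, 3, 4, 5, 7}, so each is used; only lane 3 can be 4, hence lane 3 = 4.

4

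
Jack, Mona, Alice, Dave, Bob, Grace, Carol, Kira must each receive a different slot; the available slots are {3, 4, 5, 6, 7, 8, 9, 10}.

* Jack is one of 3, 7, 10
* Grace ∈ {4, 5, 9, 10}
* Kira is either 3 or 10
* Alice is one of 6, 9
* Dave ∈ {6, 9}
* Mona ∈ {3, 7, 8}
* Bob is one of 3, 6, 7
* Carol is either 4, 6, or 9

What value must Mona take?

8

The 8 variables together cover exactly {3, 4, 5, 6, 7, 8, 9, 10} — 8 values for 8 variables — and 5 appears only in Grace's list, so Grace = 5.
Among the 7 still-open variables, 4 fits only Carol (and all 7 values in {3, 4, 6, 7, 8, 9, 10} must be used), so Carol = 4.
The 6 still-open variables together cover exactly {3, 6, 7, 8, 9, 10} — 6 values for 6 variables — and 8 appears only in Mona's list, so Mona = 8.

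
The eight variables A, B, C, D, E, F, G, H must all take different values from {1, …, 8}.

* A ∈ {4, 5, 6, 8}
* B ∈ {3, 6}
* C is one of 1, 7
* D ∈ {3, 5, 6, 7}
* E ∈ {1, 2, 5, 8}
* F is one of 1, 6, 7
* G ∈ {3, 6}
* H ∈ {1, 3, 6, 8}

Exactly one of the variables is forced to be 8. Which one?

H

Among the 8 variables, 2 fits only E (and all 8 values in {1, 2, 3, 4, 5, 6, 7, 8} must be used), so E = 2.
The 7 still-open variables draw from only 7 values {1, 3, 4, 5, 6, 7, 8}, so each is used; only A can be 4, hence A = 4.
Among the 6 still-open variables, 5 fits only D (and all 6 values in {1, 3, 5, 6, 7, 8} must be used), so D = 5.
The 5 still-open variables together cover exactly {1, 3, 6, 7, 8} — 5 values for 5 variables — and 8 appears only in H's list, so H = 8.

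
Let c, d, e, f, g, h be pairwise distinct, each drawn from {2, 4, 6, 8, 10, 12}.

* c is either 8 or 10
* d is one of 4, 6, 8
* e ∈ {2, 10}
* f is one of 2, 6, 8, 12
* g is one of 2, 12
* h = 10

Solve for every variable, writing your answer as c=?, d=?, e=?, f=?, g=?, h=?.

h must be 10 (only option left). Eliminate 10 elsewhere: c, e.
c has just one choice, so c = 8. Eliminate 8 elsewhere: d, f.
That leaves e = 2. Eliminate 2 elsewhere: f, g.
g must be 12 (only option left). Remove 12 from f.
f's domain is down to {6}, so f = 6. Eliminate 6 elsewhere: d.
d must be 4 (only option left).

c=8, d=4, e=2, f=6, g=12, h=10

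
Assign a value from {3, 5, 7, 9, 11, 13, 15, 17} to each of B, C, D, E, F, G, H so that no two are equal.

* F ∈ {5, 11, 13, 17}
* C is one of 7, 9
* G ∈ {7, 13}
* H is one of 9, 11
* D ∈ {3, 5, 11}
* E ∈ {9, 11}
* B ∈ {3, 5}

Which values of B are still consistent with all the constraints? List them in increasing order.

Among the 7 variables, 17 fits only F (and all 7 values in {3, 5, 7, 9, 11, 13, 17} must be used), so F = 17.
Among the 6 still-open variables, 13 fits only G (and all 6 values in {3, 5, 7, 9, 11, 13} must be used), so G = 13.
The 5 still-open variables together cover exactly {3, 5, 7, 9, 11} — 5 values for 5 variables — and 7 appears only in C's list, so C = 7.
The 2 variables E and H are confined to {9, 11}, which locks those values in; drop them from D.
No further eliminations apply; B can still be any of 3, 5.

3, 5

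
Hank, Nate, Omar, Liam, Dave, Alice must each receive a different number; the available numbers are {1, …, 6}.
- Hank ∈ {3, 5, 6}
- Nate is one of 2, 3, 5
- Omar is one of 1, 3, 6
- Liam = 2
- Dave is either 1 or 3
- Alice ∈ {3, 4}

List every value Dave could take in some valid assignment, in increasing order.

1, 3

Liam has just one choice, so Liam = 2. So Nate can't be 2.
Among the 5 still-open variables, 4 fits only Alice (and all 5 values in {1, 3, 4, 5, 6} must be used), so Alice = 4.
No further eliminations apply; Dave can still be any of 1, 3.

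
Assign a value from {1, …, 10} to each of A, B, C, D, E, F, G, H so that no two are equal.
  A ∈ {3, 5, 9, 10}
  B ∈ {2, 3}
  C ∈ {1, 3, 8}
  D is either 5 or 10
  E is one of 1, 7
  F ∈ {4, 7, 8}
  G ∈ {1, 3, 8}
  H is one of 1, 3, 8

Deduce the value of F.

The 3 variables C, G, H are confined to {1, 3, 8}, which locks those values in; drop them from A, B, E, F.
B has just one choice, so B = 2.
That leaves E = 7. Remove 7 from F.
So F = 4.

4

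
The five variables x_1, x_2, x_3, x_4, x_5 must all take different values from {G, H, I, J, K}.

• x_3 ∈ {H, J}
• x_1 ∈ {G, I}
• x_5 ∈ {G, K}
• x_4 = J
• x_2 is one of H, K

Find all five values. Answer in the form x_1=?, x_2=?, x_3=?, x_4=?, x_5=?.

x_1=I, x_2=K, x_3=H, x_4=J, x_5=G

x_4 has just one choice, so x_4 = J. Strike J from x_3.
That leaves x_3 = H. Eliminate H elsewhere: x_2.
x_2's domain is down to {K}, so x_2 = K. Eliminate K elsewhere: x_5.
x_5 has just one choice, so x_5 = G. So x_1 can't be G.
That leaves x_1 = I.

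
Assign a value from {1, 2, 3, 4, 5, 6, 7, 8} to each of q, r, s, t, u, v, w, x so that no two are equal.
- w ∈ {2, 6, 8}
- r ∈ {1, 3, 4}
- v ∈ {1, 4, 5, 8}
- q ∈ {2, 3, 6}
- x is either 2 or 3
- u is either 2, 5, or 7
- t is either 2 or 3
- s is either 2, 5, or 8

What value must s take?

5

The 8 variables draw from only 8 values {1, 2, 3, 4, 5, 6, 7, 8}, so each is used; only u can be 7, hence u = 7.
The 2 variables t and x are confined to {2, 3}, which locks those values in; drop them from q, r, s, w.
That leaves q = 6. Strike 6 from w.
That leaves w = 8. So s, v can't be 8.
So s = 5.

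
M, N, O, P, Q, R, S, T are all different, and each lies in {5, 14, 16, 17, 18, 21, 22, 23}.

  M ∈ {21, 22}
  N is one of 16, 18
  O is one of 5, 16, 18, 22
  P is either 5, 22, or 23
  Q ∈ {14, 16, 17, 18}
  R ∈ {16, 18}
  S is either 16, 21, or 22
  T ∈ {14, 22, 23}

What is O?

5

Among the 8 variables, 17 fits only Q (and all 8 values in {5, 14, 16, 17, 18, 21, 22, 23} must be used), so Q = 17.
Among the 7 still-open variables, 14 fits only T (and all 7 values in {5, 14, 16, 18, 21, 22, 23} must be used), so T = 14.
Among the 6 still-open variables, 23 fits only P (and all 6 values in {5, 16, 18, 21, 22, 23} must be used), so P = 23.
The 5 still-open variables draw from only 5 values {5, 16, 18, 21, 22}, so each is used; only O can be 5, hence O = 5.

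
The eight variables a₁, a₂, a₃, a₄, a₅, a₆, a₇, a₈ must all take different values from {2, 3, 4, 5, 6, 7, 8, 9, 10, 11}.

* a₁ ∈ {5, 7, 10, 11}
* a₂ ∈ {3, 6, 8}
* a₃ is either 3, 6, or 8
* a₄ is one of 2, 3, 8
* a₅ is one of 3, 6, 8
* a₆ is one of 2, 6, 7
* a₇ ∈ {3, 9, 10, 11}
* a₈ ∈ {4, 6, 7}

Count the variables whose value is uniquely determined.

a₂, a₃, a₅ share exactly the 3 values {3, 6, 8}; by pigeonhole those values go to them, so strike 3, 6, 8 from a₄, a₆, a₇, a₈.
That leaves a₄ = 2. So a₆ can't be 2.
a₆'s domain is down to {7}, so a₆ = 7. So a₁, a₈ can't be 7.
a₈ must be 4 (only option left).
Determined: a₄=2, a₆=7, a₈=4. The other variables each still have more than one consistent value. That makes 3.

3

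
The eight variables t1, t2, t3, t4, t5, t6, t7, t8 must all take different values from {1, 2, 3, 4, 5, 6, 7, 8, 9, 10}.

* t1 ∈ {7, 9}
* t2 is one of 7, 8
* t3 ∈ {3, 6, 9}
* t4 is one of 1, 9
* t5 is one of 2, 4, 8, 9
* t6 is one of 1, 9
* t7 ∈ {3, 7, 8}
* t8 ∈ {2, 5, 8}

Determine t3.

t4 and t6 share exactly the 2 values {1, 9}; by pigeonhole those values go to them, so strike 1, 9 from t1, t3, t5.
t1 must be 7 (only option left). Remove 7 from t2, t7.
t2 has just one choice, so t2 = 8. Eliminate 8 elsewhere: t5, t7, t8.
t7 has just one choice, so t7 = 3. Strike 3 from t3.
So t3 = 6.

6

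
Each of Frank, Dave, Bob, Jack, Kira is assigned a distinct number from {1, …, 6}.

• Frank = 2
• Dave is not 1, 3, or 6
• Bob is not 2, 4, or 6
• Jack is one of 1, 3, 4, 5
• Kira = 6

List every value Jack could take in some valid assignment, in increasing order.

Frank's domain is down to {2}, so Frank = 2. Eliminate 2 elsewhere: Dave.
Kira's domain is down to {6}, so Kira = 6.
No further eliminations apply; Jack can still be any of 1, 3, 4, 5.

1, 3, 4, 5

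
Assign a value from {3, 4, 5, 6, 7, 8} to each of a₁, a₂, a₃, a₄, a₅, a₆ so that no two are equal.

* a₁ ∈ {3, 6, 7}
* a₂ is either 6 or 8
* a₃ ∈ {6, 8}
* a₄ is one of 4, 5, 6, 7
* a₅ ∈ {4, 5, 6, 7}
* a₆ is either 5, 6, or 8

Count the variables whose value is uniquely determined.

The 6 variables together cover exactly {3, 4, 5, 6, 7, 8} — 6 values for 6 variables — and 3 appears only in a₁'s list, so a₁ = 3.
The 2 variables a₂ and a₃ are confined to {6, 8}, which locks those values in; drop them from a₄, a₅, a₆.
a₆ has just one choice, so a₆ = 5. So a₄, a₅ can't be 5.
Determined: a₁=3, a₆=5. The other variables each still have more than one consistent value. That makes 2.

2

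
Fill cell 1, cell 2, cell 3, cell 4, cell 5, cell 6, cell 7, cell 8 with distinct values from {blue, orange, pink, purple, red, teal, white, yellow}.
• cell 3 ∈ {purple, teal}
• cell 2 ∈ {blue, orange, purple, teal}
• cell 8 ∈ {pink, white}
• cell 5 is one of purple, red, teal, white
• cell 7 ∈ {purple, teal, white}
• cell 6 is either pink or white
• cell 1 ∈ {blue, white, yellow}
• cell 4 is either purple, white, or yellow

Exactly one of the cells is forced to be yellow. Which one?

Among the 8 variables, orange fits only cell 2 (and all 8 values in {blue, orange, pink, purple, red, teal, white, yellow} must be used), so cell 2 = orange.
The 7 still-open variables together cover exactly {blue, pink, purple, red, teal, white, yellow} — 7 values for 7 variables — and blue appears only in cell 1's list, so cell 1 = blue.
The 6 still-open variables draw from only 6 values {pink, purple, red, teal, white, yellow}, so each is used; only cell 5 can be red, hence cell 5 = red.
The 5 still-open variables together cover exactly {pink, purple, teal, white, yellow} — 5 values for 5 variables — and yellow appears only in cell 4's list, so cell 4 = yellow.

cell 4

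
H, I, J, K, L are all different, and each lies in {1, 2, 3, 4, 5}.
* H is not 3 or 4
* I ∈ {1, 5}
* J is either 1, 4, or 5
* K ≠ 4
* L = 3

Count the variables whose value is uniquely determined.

L has just one choice, so L = 3. Strike 3 from K.
The 4 still-open variables together cover exactly {1, 2, 4, 5} — 4 values for 4 variables — and 4 appears only in J's list, so J = 4.
Determined: J=4, L=3. The other variables each still have more than one consistent value. That makes 2.

2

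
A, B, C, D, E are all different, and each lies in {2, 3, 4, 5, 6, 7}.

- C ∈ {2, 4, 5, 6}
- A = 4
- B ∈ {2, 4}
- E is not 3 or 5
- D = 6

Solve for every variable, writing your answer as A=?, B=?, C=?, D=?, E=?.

A must be 4 (only option left). Strike 4 from B, C, E.
B has just one choice, so B = 2. Strike 2 from C, E.
D's domain is down to {6}, so D = 6. Remove 6 from C, E.
E has just one choice, so E = 7.
That leaves C = 5.

A=4, B=2, C=5, D=6, E=7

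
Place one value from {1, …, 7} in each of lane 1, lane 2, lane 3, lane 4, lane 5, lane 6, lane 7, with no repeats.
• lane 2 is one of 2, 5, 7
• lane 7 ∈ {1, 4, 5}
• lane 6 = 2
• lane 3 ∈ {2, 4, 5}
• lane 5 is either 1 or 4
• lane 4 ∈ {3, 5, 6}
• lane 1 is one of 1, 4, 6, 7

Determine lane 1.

lane 6 has just one choice, so lane 6 = 2. Eliminate 2 elsewhere: lane 2, lane 3.
Among the 6 still-open variables, 3 fits only lane 4 (and all 6 values in {1, 3, 4, 5, 6, 7} must be used), so lane 4 = 3.
The 5 still-open variables draw from only 5 values {1, 4, 5, 6, 7}, so each is used; only lane 1 can be 6, hence lane 1 = 6.

6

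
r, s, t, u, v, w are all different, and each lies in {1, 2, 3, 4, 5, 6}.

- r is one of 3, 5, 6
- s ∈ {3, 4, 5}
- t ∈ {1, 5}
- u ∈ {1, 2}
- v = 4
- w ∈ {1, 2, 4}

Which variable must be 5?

v must be 4 (only option left). Strike 4 from s, w.
The 5 still-open variables together cover exactly {1, 2, 3, 5, 6} — 5 values for 5 variables — and 6 appears only in r's list, so r = 6.
Among the 4 still-open variables, 3 fits only s (and all 4 values in {1, 2, 3, 5} must be used), so s = 3.
The 3 still-open variables draw from only 3 values {1, 2, 5}, so each is used; only t can be 5, hence t = 5.

t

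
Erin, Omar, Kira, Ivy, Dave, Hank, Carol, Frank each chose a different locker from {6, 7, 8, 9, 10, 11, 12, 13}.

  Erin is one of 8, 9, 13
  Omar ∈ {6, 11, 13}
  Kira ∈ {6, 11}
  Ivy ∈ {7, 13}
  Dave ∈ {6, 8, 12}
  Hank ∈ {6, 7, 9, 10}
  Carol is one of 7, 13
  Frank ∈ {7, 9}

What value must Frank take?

The 8 variables draw from only 8 values {6, 7, 8, 9, 10, 11, 12, 13}, so each is used; only Hank can be 10, hence Hank = 10.
The 7 still-open variables draw from only 7 values {6, 7, 8, 9, 11, 12, 13}, so each is used; only Dave can be 12, hence Dave = 12.
Among the 6 still-open variables, 8 fits only Erin (and all 6 values in {6, 7, 8, 9, 11, 13} must be used), so Erin = 8.
Among the 5 still-open variables, 9 fits only Frank (and all 5 values in {6, 7, 9, 11, 13} must be used), so Frank = 9.

9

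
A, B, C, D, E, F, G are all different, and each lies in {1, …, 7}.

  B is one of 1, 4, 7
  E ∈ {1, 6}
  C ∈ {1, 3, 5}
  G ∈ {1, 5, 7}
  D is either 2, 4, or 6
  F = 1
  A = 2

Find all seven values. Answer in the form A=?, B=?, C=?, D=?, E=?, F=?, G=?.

A=2, B=7, C=3, D=4, E=6, F=1, G=5

A has just one choice, so A = 2. Strike 2 from D.
That leaves F = 1. Strike 1 from B, C, E, G.
E must be 6 (only option left). Remove 6 from D.
D's domain is down to {4}, so D = 4. Remove 4 from B.
That leaves B = 7. Strike 7 from G.
G has just one choice, so G = 5. So C can't be 5.
C must be 3 (only option left).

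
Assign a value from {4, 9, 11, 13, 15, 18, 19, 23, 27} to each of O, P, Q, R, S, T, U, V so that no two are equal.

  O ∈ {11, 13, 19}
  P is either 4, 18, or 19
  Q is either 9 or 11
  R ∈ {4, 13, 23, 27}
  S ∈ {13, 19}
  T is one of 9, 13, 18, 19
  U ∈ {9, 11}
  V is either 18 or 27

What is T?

18

The 8 variables draw from only 8 values {4, 9, 11, 13, 18, 19, 23, 27}, so each is used; only R can be 23, hence R = 23.
The 7 still-open variables draw from only 7 values {4, 9, 11, 13, 18, 19, 27}, so each is used; only P can be 4, hence P = 4.
The 6 still-open variables together cover exactly {9, 11, 13, 18, 19, 27} — 6 values for 6 variables — and 27 appears only in V's list, so V = 27.
The 5 still-open variables draw from only 5 values {9, 11, 13, 18, 19}, so each is used; only T can be 18, hence T = 18.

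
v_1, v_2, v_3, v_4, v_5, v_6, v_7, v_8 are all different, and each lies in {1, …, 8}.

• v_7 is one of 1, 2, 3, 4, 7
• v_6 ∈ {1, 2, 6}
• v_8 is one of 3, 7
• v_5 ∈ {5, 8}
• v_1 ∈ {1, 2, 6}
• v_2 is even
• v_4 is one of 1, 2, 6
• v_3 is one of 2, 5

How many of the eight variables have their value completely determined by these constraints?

v_1, v_4, v_6 share exactly the 3 values {1, 2, 6}; by pigeonhole those values go to them, so strike 1, 2, 6 from v_2, v_3, v_7.
v_3's domain is down to {5}, so v_3 = 5. Remove 5 from v_5.
v_5 has just one choice, so v_5 = 8. Eliminate 8 elsewhere: v_2.
v_2 has just one choice, so v_2 = 4. So v_7 can't be 4.
Determined: v_2=4, v_3=5, v_5=8. The other variables each still have more than one consistent value. That makes 3.

3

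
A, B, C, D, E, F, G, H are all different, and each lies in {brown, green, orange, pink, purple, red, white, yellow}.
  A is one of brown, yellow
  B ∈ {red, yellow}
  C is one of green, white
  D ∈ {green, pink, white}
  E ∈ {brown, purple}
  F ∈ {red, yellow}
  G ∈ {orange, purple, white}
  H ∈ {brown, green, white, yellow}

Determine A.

brown

The 8 variables together cover exactly {brown, green, orange, pink, purple, red, white, yellow} — 8 values for 8 variables — and orange appears only in G's list, so G = orange.
Among the 7 still-open variables, pink fits only D (and all 7 values in {brown, green, pink, purple, red, white, yellow} must be used), so D = pink.
Among the 6 still-open variables, purple fits only E (and all 6 values in {brown, green, purple, red, white, yellow} must be used), so E = purple.
The 2 variables B and F are confined to {red, yellow}, which locks those values in; drop them from A, H.
So A = brown.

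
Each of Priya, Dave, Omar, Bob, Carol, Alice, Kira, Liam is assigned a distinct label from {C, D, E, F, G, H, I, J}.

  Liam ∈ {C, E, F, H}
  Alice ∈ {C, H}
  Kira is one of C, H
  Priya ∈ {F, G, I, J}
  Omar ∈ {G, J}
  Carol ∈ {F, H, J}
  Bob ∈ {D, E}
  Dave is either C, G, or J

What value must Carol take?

F

Among the 8 variables, D fits only Bob (and all 8 values in {C, D, E, F, G, H, I, J} must be used), so Bob = D.
The 7 still-open variables together cover exactly {C, E, F, G, H, I, J} — 7 values for 7 variables — and E appears only in Liam's list, so Liam = E.
The 6 still-open variables together cover exactly {C, F, G, H, I, J} — 6 values for 6 variables — and I appears only in Priya's list, so Priya = I.
Among the 5 still-open variables, F fits only Carol (and all 5 values in {C, F, G, H, J} must be used), so Carol = F.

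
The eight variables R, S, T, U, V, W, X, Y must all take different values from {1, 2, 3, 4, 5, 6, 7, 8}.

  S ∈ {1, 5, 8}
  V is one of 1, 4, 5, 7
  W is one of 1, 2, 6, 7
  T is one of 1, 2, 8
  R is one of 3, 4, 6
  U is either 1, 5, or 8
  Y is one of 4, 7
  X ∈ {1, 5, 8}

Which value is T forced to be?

2

Among the 8 variables, 3 fits only R (and all 8 values in {1, 2, 3, 4, 5, 6, 7, 8} must be used), so R = 3.
The 7 still-open variables draw from only 7 values {1, 2, 4, 5, 6, 7, 8}, so each is used; only W can be 6, hence W = 6.
Among the 6 still-open variables, 2 fits only T (and all 6 values in {1, 2, 4, 5, 7, 8} must be used), so T = 2.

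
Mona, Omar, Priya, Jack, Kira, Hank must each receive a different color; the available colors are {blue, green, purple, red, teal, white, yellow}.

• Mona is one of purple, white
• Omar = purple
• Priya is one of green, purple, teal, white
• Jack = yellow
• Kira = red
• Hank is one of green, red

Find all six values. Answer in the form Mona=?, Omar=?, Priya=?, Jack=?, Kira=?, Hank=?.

Mona=white, Omar=purple, Priya=teal, Jack=yellow, Kira=red, Hank=green

Omar must be purple (only option left). So Mona, Priya can't be purple.
Jack has just one choice, so Jack = yellow.
Kira has just one choice, so Kira = red. So Hank can't be red.
Hank must be green (only option left). So Priya can't be green.
That leaves Mona = white. So Priya can't be white.
Priya has just one choice, so Priya = teal.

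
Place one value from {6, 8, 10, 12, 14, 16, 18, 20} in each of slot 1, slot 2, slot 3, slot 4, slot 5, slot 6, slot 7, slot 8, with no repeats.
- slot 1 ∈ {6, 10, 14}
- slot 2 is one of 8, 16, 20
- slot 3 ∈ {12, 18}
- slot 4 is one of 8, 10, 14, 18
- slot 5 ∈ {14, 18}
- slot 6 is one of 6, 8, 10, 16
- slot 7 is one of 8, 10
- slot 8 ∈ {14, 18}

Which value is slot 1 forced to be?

The 8 variables together cover exactly {6, 8, 10, 12, 14, 16, 18, 20} — 8 values for 8 variables — and 12 appears only in slot 3's list, so slot 3 = 12.
Among the 7 still-open variables, 20 fits only slot 2 (and all 7 values in {6, 8, 10, 14, 16, 18, 20} must be used), so slot 2 = 20.
Among the 6 still-open variables, 16 fits only slot 6 (and all 6 values in {6, 8, 10, 14, 16, 18} must be used), so slot 6 = 16.
Among the 5 still-open variables, 6 fits only slot 1 (and all 5 values in {6, 8, 10, 14, 18} must be used), so slot 1 = 6.

6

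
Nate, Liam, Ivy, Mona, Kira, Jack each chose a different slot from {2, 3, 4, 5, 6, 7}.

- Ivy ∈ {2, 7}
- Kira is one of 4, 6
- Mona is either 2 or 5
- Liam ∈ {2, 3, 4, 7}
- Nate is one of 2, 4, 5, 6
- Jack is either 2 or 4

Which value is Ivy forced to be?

The 6 variables together cover exactly {2, 3, 4, 5, 6, 7} — 6 values for 6 variables — and 3 appears only in Liam's list, so Liam = 3.
The 5 still-open variables together cover exactly {2, 4, 5, 6, 7} — 5 values for 5 variables — and 7 appears only in Ivy's list, so Ivy = 7.

7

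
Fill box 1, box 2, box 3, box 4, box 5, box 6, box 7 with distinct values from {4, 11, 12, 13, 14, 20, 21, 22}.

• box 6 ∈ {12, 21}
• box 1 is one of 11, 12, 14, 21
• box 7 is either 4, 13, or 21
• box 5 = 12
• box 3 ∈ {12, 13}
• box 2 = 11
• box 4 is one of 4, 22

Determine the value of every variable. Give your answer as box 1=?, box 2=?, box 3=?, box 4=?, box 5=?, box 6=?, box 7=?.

box 1=14, box 2=11, box 3=13, box 4=22, box 5=12, box 6=21, box 7=4

box 2 has just one choice, so box 2 = 11. Strike 11 from box 1.
That leaves box 5 = 12. So box 1, box 3, box 6 can't be 12.
box 6 must be 21 (only option left). So box 1, box 7 can't be 21.
That leaves box 1 = 14.
That leaves box 3 = 13. Remove 13 from box 7.
box 7's domain is down to {4}, so box 7 = 4. Strike 4 from box 4.
box 4 must be 22 (only option left).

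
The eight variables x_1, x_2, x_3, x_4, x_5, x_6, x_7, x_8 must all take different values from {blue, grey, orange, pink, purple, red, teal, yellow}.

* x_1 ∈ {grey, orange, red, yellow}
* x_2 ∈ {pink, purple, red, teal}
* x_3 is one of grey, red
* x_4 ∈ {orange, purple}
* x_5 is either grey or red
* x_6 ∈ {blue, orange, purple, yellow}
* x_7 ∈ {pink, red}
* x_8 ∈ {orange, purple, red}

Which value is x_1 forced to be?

yellow

The 8 variables together cover exactly {blue, grey, orange, pink, purple, red, teal, yellow} — 8 values for 8 variables — and blue appears only in x_6's list, so x_6 = blue.
The 7 still-open variables together cover exactly {grey, orange, pink, purple, red, teal, yellow} — 7 values for 7 variables — and teal appears only in x_2's list, so x_2 = teal.
Among the 6 still-open variables, pink fits only x_7 (and all 6 values in {grey, orange, pink, purple, red, yellow} must be used), so x_7 = pink.
The 5 still-open variables together cover exactly {grey, orange, purple, red, yellow} — 5 values for 5 variables — and yellow appears only in x_1's list, so x_1 = yellow.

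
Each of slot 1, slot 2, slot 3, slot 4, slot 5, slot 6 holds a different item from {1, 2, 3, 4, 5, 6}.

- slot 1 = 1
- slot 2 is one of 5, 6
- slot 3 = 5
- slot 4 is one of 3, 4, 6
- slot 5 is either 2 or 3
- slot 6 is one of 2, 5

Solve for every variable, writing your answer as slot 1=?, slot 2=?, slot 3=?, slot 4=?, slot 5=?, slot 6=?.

slot 1=1, slot 2=6, slot 3=5, slot 4=4, slot 5=3, slot 6=2

slot 1 must be 1 (only option left).
slot 3 has just one choice, so slot 3 = 5. Eliminate 5 elsewhere: slot 2, slot 6.
slot 6's domain is down to {2}, so slot 6 = 2. Strike 2 from slot 5.
slot 2 must be 6 (only option left). Eliminate 6 elsewhere: slot 4.
That leaves slot 5 = 3. Strike 3 from slot 4.
slot 4's domain is down to {4}, so slot 4 = 4.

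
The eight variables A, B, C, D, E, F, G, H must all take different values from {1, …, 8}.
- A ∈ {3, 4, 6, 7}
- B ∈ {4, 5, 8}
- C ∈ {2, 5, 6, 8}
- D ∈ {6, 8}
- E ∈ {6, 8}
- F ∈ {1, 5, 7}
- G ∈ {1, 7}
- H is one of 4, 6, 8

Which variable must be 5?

B

The 8 variables together cover exactly {1, 2, 3, 4, 5, 6, 7, 8} — 8 values for 8 variables — and 2 appears only in C's list, so C = 2.
The 7 still-open variables draw from only 7 values {1, 3, 4, 5, 6, 7, 8}, so each is used; only A can be 3, hence A = 3.
The 2 variables D and E are confined to {6, 8}, which locks those values in; drop them from B, H.
That leaves H = 4. Strike 4 from B.
So 5 goes to B.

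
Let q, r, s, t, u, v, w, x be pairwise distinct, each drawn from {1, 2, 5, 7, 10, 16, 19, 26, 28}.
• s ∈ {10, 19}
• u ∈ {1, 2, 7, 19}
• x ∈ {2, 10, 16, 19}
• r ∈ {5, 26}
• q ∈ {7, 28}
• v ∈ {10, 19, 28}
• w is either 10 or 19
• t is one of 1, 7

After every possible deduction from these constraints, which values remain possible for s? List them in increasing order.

10, 19

s and w share exactly the 2 values {10, 19}; by pigeonhole those values go to them, so strike 10, 19 from u, v, x.
v has just one choice, so v = 28. Remove 28 from q.
q must be 7 (only option left). Eliminate 7 elsewhere: t, u.
t must be 1 (only option left). Eliminate 1 elsewhere: u.
u must be 2 (only option left). Eliminate 2 elsewhere: x.
x must be 16 (only option left).
No further eliminations apply; s can still be any of 10, 19.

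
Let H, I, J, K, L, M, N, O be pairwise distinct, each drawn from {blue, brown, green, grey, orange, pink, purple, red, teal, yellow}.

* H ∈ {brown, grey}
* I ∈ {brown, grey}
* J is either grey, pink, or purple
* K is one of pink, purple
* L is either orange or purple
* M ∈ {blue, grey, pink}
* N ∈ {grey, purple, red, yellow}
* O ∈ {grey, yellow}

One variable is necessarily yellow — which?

Among the 8 variables, blue fits only M (and all 8 values in {blue, brown, grey, orange, pink, purple, red, yellow} must be used), so M = blue.
The 7 still-open variables together cover exactly {brown, grey, orange, pink, purple, red, yellow} — 7 values for 7 variables — and orange appears only in L's list, so L = orange.
Among the 6 still-open variables, red fits only N (and all 6 values in {brown, grey, pink, purple, red, yellow} must be used), so N = red.
Among the 5 still-open variables, yellow fits only O (and all 5 values in {brown, grey, pink, purple, yellow} must be used), so O = yellow.

O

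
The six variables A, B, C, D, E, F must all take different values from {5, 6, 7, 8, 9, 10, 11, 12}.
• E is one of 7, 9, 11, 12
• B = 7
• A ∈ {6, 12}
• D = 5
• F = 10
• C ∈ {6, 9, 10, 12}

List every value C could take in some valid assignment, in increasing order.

6, 9, 12

B has just one choice, so B = 7. Strike 7 from E.
That leaves D = 5.
F must be 10 (only option left). Remove 10 from C.
No further eliminations apply; C can still be any of 6, 9, 12.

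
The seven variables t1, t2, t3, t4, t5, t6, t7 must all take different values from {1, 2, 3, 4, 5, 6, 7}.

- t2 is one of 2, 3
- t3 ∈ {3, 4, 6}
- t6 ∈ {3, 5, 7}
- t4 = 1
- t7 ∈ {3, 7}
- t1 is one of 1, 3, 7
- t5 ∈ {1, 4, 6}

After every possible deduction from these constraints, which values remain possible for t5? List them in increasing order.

t4 must be 1 (only option left). Eliminate 1 elsewhere: t1, t5.
The 6 still-open variables draw from only 6 values {2, 3, 4, 5, 6, 7}, so each is used; only t2 can be 2, hence t2 = 2.
The 5 still-open variables together cover exactly {3, 4, 5, 6, 7} — 5 values for 5 variables — and 5 appears only in t6's list, so t6 = 5.
t1 and t7 share exactly the 2 values {3, 7}; by pigeonhole those values go to them, so strike 3, 7 from t3.
No further eliminations apply; t5 can still be any of 4, 6.

4, 6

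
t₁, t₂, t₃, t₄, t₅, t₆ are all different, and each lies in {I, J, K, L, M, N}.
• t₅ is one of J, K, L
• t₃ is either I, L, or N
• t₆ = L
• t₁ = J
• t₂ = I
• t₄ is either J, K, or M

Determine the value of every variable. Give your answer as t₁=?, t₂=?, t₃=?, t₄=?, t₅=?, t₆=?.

t₁ must be J (only option left). So t₄, t₅ can't be J.
That leaves t₂ = I. Remove I from t₃.
t₆ has just one choice, so t₆ = L. Remove L from t₃, t₅.
t₃'s domain is down to {N}, so t₃ = N.
t₅ has just one choice, so t₅ = K. Strike K from t₄.
That leaves t₄ = M.

t₁=J, t₂=I, t₃=N, t₄=M, t₅=K, t₆=L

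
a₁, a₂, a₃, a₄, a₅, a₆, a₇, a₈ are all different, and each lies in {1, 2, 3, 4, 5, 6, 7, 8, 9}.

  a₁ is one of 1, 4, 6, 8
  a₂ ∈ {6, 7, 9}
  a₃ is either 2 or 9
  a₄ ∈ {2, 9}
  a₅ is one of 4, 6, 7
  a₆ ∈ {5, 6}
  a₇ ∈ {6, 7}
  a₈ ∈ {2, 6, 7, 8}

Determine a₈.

8

Among the 8 variables, 1 fits only a₁ (and all 8 values in {1, 2, 4, 5, 6, 7, 8, 9} must be used), so a₁ = 1.
The 7 still-open variables draw from only 7 values {2, 4, 5, 6, 7, 8, 9}, so each is used; only a₅ can be 4, hence a₅ = 4.
The 6 still-open variables draw from only 6 values {2, 5, 6, 7, 8, 9}, so each is used; only a₆ can be 5, hence a₆ = 5.
The 5 still-open variables together cover exactly {2, 6, 7, 8, 9} — 5 values for 5 variables — and 8 appears only in a₈'s list, so a₈ = 8.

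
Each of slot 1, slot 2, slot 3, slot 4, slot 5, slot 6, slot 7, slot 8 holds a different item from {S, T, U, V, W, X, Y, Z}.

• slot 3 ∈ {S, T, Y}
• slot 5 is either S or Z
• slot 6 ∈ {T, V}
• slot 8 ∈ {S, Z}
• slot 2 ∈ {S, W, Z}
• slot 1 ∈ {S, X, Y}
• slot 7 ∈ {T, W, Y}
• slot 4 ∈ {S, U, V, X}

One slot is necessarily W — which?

slot 2

Among the 8 variables, U fits only slot 4 (and all 8 values in {S, T, U, V, W, X, Y, Z} must be used), so slot 4 = U.
The 7 still-open variables draw from only 7 values {S, T, V, W, X, Y, Z}, so each is used; only slot 6 can be V, hence slot 6 = V.
Among the 6 still-open variables, X fits only slot 1 (and all 6 values in {S, T, W, X, Y, Z} must be used), so slot 1 = X.
slot 5 and slot 8 between them cover only {S, Z} — a naked pair. Remove those values from slot 2, slot 3.
So W goes to slot 2.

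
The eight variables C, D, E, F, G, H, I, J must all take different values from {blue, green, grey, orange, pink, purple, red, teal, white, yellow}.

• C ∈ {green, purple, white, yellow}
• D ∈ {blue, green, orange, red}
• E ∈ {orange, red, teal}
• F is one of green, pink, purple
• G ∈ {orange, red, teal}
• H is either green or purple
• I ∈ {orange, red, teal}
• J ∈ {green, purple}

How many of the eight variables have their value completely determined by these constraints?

H and J between them cover only {green, purple} — a naked pair. Remove those values from C, D, F.
F's domain is down to {pink}, so F = pink.
The 3 variables E, G, I are confined to {orange, red, teal}, which locks those values in; drop them from D.
D has just one choice, so D = blue.
Determined: D=blue, F=pink. The other variables each still have more than one consistent value. That makes 2.

2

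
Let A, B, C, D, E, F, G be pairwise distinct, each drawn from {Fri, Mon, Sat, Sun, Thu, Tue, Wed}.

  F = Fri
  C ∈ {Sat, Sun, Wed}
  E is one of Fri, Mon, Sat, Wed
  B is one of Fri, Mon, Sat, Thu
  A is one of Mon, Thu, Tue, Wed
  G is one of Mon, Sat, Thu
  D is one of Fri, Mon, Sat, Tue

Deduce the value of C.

F's domain is down to {Fri}, so F = Fri. Strike Fri from B, D, E.
The 6 still-open variables draw from only 6 values {Mon, Sat, Sun, Thu, Tue, Wed}, so each is used; only C can be Sun, hence C = Sun.

Sun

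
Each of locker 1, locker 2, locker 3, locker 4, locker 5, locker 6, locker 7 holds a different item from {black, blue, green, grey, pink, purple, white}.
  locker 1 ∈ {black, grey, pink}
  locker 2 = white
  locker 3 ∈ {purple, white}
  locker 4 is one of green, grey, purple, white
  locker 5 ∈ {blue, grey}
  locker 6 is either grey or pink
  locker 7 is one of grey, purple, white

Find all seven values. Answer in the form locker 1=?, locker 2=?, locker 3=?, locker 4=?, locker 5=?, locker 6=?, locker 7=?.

locker 2 must be white (only option left). So locker 3, locker 4, locker 7 can't be white.
locker 3 must be purple (only option left). Eliminate purple elsewhere: locker 4, locker 7.
That leaves locker 7 = grey. So locker 1, locker 4, locker 5, locker 6 can't be grey.
locker 4 must be green (only option left).
locker 5 has just one choice, so locker 5 = blue.
locker 6 must be pink (only option left). So locker 1 can't be pink.
locker 1 has just one choice, so locker 1 = black.

locker 1=black, locker 2=white, locker 3=purple, locker 4=green, locker 5=blue, locker 6=pink, locker 7=grey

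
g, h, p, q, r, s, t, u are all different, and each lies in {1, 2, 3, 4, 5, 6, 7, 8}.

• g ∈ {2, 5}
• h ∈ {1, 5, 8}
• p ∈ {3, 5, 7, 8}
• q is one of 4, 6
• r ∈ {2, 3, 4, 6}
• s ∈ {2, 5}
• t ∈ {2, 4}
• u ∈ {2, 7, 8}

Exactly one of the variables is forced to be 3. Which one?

The 8 variables together cover exactly {1, 2, 3, 4, 5, 6, 7, 8} — 8 values for 8 variables — and 1 appears only in h's list, so h = 1.
g and s share exactly the 2 values {2, 5}; by pigeonhole those values go to them, so strike 2, 5 from p, r, t, u.
t must be 4 (only option left). Strike 4 from q, r.
q has just one choice, so q = 6. Remove 6 from r.
So 3 goes to r.

r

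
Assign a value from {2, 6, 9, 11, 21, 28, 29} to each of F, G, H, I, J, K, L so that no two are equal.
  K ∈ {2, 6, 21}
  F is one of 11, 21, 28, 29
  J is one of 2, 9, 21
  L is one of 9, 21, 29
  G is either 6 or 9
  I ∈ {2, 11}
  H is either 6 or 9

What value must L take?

29

The 7 variables draw from only 7 values {2, 6, 9, 11, 21, 28, 29}, so each is used; only F can be 28, hence F = 28.
The 6 still-open variables together cover exactly {2, 6, 9, 11, 21, 29} — 6 values for 6 variables — and 11 appears only in I's list, so I = 11.
The 5 still-open variables draw from only 5 values {2, 6, 9, 21, 29}, so each is used; only L can be 29, hence L = 29.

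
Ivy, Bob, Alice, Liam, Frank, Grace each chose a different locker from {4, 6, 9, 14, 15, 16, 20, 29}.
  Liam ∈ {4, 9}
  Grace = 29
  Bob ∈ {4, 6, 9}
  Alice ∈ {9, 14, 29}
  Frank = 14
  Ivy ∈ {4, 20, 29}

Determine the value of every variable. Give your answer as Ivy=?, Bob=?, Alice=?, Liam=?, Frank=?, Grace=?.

Frank has just one choice, so Frank = 14. So Alice can't be 14.
Grace's domain is down to {29}, so Grace = 29. Eliminate 29 elsewhere: Ivy, Alice.
Alice must be 9 (only option left). Eliminate 9 elsewhere: Bob, Liam.
Liam has just one choice, so Liam = 4. Eliminate 4 elsewhere: Ivy, Bob.
Ivy's domain is down to {20}, so Ivy = 20.
Bob has just one choice, so Bob = 6.

Ivy=20, Bob=6, Alice=9, Liam=4, Frank=14, Grace=29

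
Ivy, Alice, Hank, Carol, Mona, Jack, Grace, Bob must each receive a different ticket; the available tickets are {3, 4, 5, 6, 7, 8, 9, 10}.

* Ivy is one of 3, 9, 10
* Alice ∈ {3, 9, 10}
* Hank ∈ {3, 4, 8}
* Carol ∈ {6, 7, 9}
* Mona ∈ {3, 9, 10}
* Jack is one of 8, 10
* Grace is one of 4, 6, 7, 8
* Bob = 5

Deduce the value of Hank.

4

Bob has just one choice, so Bob = 5.
The 3 variables Ivy, Alice, Mona are confined to {3, 9, 10}, which locks those values in; drop them from Hank, Carol, Jack.
That leaves Jack = 8. Remove 8 from Hank, Grace.
So Hank = 4.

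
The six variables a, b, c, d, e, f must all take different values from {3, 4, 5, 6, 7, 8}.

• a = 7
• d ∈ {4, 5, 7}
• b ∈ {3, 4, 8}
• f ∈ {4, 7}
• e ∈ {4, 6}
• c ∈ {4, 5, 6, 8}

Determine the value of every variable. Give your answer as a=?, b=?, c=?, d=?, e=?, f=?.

a's domain is down to {7}, so a = 7. So d, f can't be 7.
f has just one choice, so f = 4. So b, c, d, e can't be 4.
d must be 5 (only option left). Strike 5 from c.
That leaves e = 6. Eliminate 6 elsewhere: c.
c must be 8 (only option left). Eliminate 8 elsewhere: b.
b's domain is down to {3}, so b = 3.

a=7, b=3, c=8, d=5, e=6, f=4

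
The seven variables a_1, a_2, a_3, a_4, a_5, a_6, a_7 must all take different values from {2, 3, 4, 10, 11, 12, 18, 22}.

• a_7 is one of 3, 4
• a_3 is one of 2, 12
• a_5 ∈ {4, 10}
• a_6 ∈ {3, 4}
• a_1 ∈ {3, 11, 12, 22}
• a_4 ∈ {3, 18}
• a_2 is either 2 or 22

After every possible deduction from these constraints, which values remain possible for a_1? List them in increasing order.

11, 12, 22

a_6 and a_7 between them cover only {3, 4} — a naked pair. Remove those values from a_1, a_4, a_5.
a_4 has just one choice, so a_4 = 18.
a_5 has just one choice, so a_5 = 10.
No further eliminations apply; a_1 can still be any of 11, 12, 22.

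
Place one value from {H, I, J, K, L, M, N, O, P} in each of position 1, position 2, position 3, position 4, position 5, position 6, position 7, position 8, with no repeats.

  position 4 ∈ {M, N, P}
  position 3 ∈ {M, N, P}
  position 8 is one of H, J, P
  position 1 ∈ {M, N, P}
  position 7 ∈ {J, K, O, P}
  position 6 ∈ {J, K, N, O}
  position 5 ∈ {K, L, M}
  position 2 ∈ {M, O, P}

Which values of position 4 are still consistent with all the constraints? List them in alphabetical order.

The 8 variables together cover exactly {H, J, K, L, M, N, O, P} — 8 values for 8 variables — and H appears only in position 8's list, so position 8 = H.
The 7 still-open variables together cover exactly {J, K, L, M, N, O, P} — 7 values for 7 variables — and L appears only in position 5's list, so position 5 = L.
position 1, position 3, position 4 share exactly the 3 values {M, N, P}; by pigeonhole those values go to them, so strike M, N, P from position 2, position 6, position 7.
position 2 must be O (only option left). Eliminate O elsewhere: position 6, position 7.
No further eliminations apply; position 4 can still be any of M, N, P.

M, N, P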